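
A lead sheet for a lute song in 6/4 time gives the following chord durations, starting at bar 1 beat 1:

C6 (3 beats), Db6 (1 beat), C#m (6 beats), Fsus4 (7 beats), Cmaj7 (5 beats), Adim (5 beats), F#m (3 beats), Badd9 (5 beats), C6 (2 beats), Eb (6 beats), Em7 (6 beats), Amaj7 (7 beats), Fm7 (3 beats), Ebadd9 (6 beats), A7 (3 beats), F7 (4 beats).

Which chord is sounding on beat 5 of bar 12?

F7

Beat 5 of bar 12 is beat (12−1)×6 + 5 = 71 overall.
Running totals: C6 ends at 3, Db6 ends at 4, C#m ends at 10, Fsus4 ends at 17, Cmaj7 ends at 22, Adim ends at 27, F#m ends at 30, Badd9 ends at 35, C6 ends at 37, Eb ends at 43, Em7 ends at 49, Amaj7 ends at 56, Fm7 ends at 59, Ebadd9 ends at 65, A7 ends at 68, F7 ends at 72.
Beat 71 falls within F7.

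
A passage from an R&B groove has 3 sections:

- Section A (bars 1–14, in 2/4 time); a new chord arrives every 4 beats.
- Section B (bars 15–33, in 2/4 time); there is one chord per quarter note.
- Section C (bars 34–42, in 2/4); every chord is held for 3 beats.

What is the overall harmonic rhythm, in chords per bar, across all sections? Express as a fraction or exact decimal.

17/14 chords per bar

A: 14 × 2 = 28 beats ÷ 4 = 7 chords.
B: 19 × 2 = 38 beats ÷ 1 = 38 chords.
C: 9 × 2 = 18 beats ÷ 3 = 6 chords.
Overall: 51 chords over 42 bars → 51/42 = 17/14 chords per bar.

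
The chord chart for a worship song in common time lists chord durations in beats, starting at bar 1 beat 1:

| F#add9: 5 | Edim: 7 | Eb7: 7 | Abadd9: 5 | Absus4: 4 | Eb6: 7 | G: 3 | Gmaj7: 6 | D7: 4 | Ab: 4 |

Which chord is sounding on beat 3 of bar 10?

Gmaj7

Beat 3 of bar 10 is beat (10−1)×4 + 3 = 39 overall.
Running totals: F#add9 ends at 5, Edim ends at 12, Eb7 ends at 19, Abadd9 ends at 24, Absus4 ends at 28, Eb6 ends at 35, G ends at 38, Gmaj7 ends at 44.
Beat 39 falls within Gmaj7.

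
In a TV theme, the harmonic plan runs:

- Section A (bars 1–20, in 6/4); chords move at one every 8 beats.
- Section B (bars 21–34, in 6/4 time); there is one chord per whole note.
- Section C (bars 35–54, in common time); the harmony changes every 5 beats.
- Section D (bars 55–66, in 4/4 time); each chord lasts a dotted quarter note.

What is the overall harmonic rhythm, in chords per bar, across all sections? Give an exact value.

14/11 chords per bar

A: 20 × 6 = 120 beats ÷ 8 = 15 chords.
B: 14 × 6 = 84 beats ÷ 4 = 21 chords.
C: 20 × 4 = 80 beats ÷ 5 = 16 chords.
D: 12 × 4 = 48 beats ÷ 1.5 = 32 chords.
Overall: 84 chords over 66 bars → 84/66 = 14/11 chords per bar.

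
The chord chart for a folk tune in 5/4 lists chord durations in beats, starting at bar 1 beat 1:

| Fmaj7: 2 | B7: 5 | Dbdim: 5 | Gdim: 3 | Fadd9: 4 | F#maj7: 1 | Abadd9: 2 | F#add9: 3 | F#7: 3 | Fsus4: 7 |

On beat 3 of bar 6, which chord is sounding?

Beat 3 of bar 6 is beat (6−1)×5 + 3 = 28 overall.
Running totals: Fmaj7 ends at 2, B7 ends at 7, Dbdim ends at 12, Gdim ends at 15, Fadd9 ends at 19, F#maj7 ends at 20, Abadd9 ends at 22, F#add9 ends at 25, F#7 ends at 28.
Beat 28 falls within F#7.

F#7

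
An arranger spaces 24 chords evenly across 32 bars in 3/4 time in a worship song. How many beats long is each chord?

4 beats

32 bars × 3 beats/bar = 96 beats total.
96 beats ÷ 24 chords = 4 beats per chord.
(That is a whole note.)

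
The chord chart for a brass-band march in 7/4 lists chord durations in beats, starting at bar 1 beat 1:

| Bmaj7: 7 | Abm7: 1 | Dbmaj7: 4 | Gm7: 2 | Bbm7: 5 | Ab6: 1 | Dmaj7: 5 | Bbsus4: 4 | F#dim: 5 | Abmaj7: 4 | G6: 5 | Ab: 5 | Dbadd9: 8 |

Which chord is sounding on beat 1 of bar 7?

Beat 1 of bar 7 is beat (7−1)×7 + 1 = 43 overall.
Running totals: Bmaj7 ends at 7, Abm7 ends at 8, Dbmaj7 ends at 12, Gm7 ends at 14, Bbm7 ends at 19, Ab6 ends at 20, Dmaj7 ends at 25, Bbsus4 ends at 29, F#dim ends at 34, Abmaj7 ends at 38, G6 ends at 43.
Beat 43 falls within G6.

G6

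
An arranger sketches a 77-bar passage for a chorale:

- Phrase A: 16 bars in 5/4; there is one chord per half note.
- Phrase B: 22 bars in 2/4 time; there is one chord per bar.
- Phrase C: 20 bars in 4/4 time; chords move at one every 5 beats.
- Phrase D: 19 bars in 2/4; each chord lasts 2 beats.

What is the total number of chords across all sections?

97 chords

A: 16 bars × 5 beats = 80 beats; 2 beats/chord → 40 chords.
B: 22 bars × 2 beats = 44 beats; 2 beats/chord → 22 chords.
C: 20 bars × 4 beats = 80 beats; 5 beats/chord → 16 chords.
D: 19 bars × 2 beats = 38 beats; 2 beats/chord → 19 chords.
Total: 40 + 22 + 16 + 19 = 97.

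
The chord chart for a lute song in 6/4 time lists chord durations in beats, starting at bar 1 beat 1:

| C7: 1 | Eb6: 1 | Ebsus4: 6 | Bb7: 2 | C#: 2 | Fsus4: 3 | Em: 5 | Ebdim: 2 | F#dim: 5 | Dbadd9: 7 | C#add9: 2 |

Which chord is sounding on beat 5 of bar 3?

Beat 5 of bar 3 is beat (3−1)×6 + 5 = 17 overall.
Running totals: C7 ends at 1, Eb6 ends at 2, Ebsus4 ends at 8, Bb7 ends at 10, C# ends at 12, Fsus4 ends at 15, Em ends at 20.
Beat 17 falls within Em.

Em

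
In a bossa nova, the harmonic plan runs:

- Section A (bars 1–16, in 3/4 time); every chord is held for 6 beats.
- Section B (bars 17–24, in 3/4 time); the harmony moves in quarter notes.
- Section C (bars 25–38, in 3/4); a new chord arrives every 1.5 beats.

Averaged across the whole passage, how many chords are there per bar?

30/19 chords per bar

A: 16 bars of 3 beats is 48 beats; at 6 beats each that's 8 chords.
B: 8 bars of 3 beats is 24 beats; at 1 beat each that's 24 chords.
C: 14 bars of 3 beats is 42 beats; at 1.5 beats each that's 28 chords.
Overall: 60 chords over 38 bars → 60/38 = 30/19 chords per bar.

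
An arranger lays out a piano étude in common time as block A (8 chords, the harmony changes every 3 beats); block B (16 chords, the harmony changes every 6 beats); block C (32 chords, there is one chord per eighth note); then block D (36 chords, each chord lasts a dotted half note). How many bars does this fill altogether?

A: 8 × 3 = 24 beats = 6 bars.
B: 16 × 6 = 96 beats = 24 bars.
C: 32 × 0.5 = 16 beats = 4 bars.
D: 36 × 3 = 108 beats = 27 bars.
Total: 6 + 24 + 4 + 27 = 61 bars.

61 bars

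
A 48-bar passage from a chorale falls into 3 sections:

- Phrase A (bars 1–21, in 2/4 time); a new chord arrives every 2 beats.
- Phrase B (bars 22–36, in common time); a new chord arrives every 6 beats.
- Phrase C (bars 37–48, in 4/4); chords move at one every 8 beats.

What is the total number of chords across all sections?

A: 21·2 = 42 beats, 42/2 = 21 chords.
B: 15·4 = 60 beats, 60/6 = 10 chords.
C: 12·4 = 48 beats, 48/8 = 6 chords.
Total: 21 + 10 + 6 = 37.

37 chords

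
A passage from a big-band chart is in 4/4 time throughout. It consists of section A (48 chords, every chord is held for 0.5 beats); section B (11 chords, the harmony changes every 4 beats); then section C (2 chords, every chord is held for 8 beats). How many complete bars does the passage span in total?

A: 48 × 0.5 = 24 beats = 6 bars.
B: 11 × 4 = 44 beats = 11 bars.
C: 2 × 8 = 16 beats = 4 bars.
Total: 6 + 11 + 4 = 21 bars.

21 bars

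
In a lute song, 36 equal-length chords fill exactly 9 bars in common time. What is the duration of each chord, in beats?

1 beat

9 bars × 4 beats/bar = 36 beats total.
36 beats ÷ 36 chords = 1 beats per chord.
(That is a quarter note.)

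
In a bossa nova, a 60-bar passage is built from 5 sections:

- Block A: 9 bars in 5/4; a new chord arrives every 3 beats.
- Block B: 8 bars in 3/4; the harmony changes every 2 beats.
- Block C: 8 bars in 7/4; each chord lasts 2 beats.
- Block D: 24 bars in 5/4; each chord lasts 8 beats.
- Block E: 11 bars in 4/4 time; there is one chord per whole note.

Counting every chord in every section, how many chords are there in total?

A: 9 bars × 5 beats = 45 beats; 3 beats/chord → 15 chords.
B: 8 bars × 3 beats = 24 beats; 2 beats/chord → 12 chords.
C: 8 bars × 7 beats = 56 beats; 2 beats/chord → 28 chords.
D: 24 bars × 5 beats = 120 beats; 8 beats/chord → 15 chords.
E: 11 bars × 4 beats = 44 beats; 4 beats/chord → 11 chords.
Total: 15 + 12 + 28 + 15 + 11 = 81.

81 chords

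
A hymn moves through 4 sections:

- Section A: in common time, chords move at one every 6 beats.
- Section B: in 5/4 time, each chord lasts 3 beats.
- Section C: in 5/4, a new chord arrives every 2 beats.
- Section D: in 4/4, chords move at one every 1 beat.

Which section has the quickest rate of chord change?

Section D

A: each chord is 6 beats in 4/4, so 2/3 per bar.
B: each chord is 3 beats in 5/4, so 5/3 per bar.
C: each chord is 2 beats in 5/4, so 2.5 per bar.
D: each chord is 1 beat in 4/4, so 4 per bar.
Fastest is D at 4 chords/bar.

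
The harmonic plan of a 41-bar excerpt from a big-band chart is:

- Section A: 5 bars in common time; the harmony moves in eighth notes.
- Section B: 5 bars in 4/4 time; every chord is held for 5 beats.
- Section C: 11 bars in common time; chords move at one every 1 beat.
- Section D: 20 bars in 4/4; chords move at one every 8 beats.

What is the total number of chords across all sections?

98 chords

A: 5·4 = 20 beats, 20/0.5 = 40 chords.
B: 5·4 = 20 beats, 20/5 = 4 chords.
C: 11·4 = 44 beats, 44/1 = 44 chords.
D: 20·4 = 80 beats, 80/8 = 10 chords.
Total: 40 + 4 + 44 + 10 = 98.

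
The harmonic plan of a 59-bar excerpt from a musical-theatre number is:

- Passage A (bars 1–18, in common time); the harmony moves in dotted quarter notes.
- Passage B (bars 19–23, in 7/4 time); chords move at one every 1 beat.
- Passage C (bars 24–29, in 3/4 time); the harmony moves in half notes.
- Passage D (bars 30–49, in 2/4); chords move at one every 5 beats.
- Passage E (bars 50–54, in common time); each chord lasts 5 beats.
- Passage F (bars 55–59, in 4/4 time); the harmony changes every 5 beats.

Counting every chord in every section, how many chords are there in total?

A: 18 bars × 4 beats = 72 beats; 1.5 beats/chord → 48 chords.
B: 5 bars × 7 beats = 35 beats; 1 beat/chord → 35 chords.
C: 6 bars × 3 beats = 18 beats; 2 beats/chord → 9 chords.
D: 20 bars × 2 beats = 40 beats; 5 beats/chord → 8 chords.
E: 5 bars × 4 beats = 20 beats; 5 beats/chord → 4 chords.
F: 5 bars × 4 beats = 20 beats; 5 beats/chord → 4 chords.
Total: 48 + 35 + 9 + 8 + 4 + 4 = 108.

108 chords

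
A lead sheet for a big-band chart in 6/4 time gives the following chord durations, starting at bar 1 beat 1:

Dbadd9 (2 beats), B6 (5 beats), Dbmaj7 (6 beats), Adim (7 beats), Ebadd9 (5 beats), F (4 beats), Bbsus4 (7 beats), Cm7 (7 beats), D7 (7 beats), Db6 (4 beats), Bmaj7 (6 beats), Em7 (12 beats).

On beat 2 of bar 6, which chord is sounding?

Bbsus4

Beat 2 of bar 6 is beat (6−1)×6 + 2 = 32 overall.
Running totals: Dbadd9 ends at 2, B6 ends at 7, Dbmaj7 ends at 13, Adim ends at 20, Ebadd9 ends at 25, F ends at 29, Bbsus4 ends at 36.
Beat 32 falls within Bbsus4.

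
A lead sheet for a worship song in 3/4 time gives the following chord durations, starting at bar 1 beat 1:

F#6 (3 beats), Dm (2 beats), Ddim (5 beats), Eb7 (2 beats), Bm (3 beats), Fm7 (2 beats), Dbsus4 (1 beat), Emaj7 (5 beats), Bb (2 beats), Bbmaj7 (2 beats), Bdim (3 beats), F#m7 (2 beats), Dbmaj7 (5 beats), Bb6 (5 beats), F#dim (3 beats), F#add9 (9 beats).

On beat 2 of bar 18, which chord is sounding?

F#add9

Beat 2 of bar 18 is beat (18−1)×3 + 2 = 53 overall.
Running totals: F#6 ends at 3, Dm ends at 5, Ddim ends at 10, Eb7 ends at 12, Bm ends at 15, Fm7 ends at 17, Dbsus4 ends at 18, Emaj7 ends at 23, Bb ends at 25, Bbmaj7 ends at 27, Bdim ends at 30, F#m7 ends at 32, Dbmaj7 ends at 37, Bb6 ends at 42, F#dim ends at 45, F#add9 ends at 54.
Beat 53 falls within F#add9.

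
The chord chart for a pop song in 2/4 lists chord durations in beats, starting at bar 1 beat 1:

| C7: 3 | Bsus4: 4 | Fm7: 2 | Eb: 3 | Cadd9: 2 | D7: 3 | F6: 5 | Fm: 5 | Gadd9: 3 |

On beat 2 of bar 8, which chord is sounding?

D7

Beat 2 of bar 8 is beat (8−1)×2 + 2 = 16 overall.
Running totals: C7 ends at 3, Bsus4 ends at 7, Fm7 ends at 9, Eb ends at 12, Cadd9 ends at 14, D7 ends at 17.
Beat 16 falls within D7.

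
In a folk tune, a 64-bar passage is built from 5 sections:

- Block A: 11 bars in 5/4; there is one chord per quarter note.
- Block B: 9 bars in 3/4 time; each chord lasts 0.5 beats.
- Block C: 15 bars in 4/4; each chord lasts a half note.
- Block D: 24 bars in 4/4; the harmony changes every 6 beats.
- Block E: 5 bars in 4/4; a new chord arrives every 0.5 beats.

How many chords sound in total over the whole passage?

A: 11 bars × 5 beats = 55 beats; 1 beat/chord → 55 chords.
B: 9 bars × 3 beats = 27 beats; 0.5 beats/chord → 54 chords.
C: 15 bars × 4 beats = 60 beats; 2 beats/chord → 30 chords.
D: 24 bars × 4 beats = 96 beats; 6 beats/chord → 16 chords.
E: 5 bars × 4 beats = 20 beats; 0.5 beats/chord → 40 chords.
Total: 55 + 54 + 30 + 16 + 40 = 195.

195 chords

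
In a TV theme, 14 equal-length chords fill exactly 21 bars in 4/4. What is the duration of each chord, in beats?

6 beats

21 bars × 4 beats/bar = 84 beats total.
84 beats ÷ 14 chords = 6 beats per chord.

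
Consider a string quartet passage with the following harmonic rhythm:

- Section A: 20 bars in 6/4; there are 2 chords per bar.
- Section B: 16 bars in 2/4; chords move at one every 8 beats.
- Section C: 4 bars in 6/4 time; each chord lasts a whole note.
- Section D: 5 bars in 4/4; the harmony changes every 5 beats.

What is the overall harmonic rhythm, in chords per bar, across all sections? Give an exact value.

1.2 chords per bar

A: 20 bars of 6 beats is 120 beats; at 3 beats each that's 40 chords.
B: 16 bars of 2 beats is 32 beats; at 8 beats each that's 4 chords.
C: 4 bars of 6 beats is 24 beats; at 4 beats each that's 6 chords.
D: 5 bars of 4 beats is 20 beats; at 5 beats each that's 4 chords.
Overall: 54 chords over 45 bars → 54/45 = 1.2 chords per bar.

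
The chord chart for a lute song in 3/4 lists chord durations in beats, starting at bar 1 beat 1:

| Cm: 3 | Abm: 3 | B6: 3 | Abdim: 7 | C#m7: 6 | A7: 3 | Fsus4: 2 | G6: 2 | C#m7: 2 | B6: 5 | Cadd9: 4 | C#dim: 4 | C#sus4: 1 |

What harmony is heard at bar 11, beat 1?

Beat 1 of bar 11 is beat (11−1)×3 + 1 = 31 overall.
Running totals: Cm ends at 3, Abm ends at 6, B6 ends at 9, Abdim ends at 16, C#m7 ends at 22, A7 ends at 25, Fsus4 ends at 27, G6 ends at 29, C#m7 ends at 31.
Beat 31 falls within C#m7.

C#m7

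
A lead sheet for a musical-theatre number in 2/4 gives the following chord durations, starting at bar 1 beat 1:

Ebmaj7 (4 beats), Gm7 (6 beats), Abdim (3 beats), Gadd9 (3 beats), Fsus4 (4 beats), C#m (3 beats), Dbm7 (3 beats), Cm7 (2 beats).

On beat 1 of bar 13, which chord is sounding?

Dbm7

Beat 1 of bar 13 is beat (13−1)×2 + 1 = 25 overall.
Running totals: Ebmaj7 ends at 4, Gm7 ends at 10, Abdim ends at 13, Gadd9 ends at 16, Fsus4 ends at 20, C#m ends at 23, Dbm7 ends at 26.
Beat 25 falls within Dbm7.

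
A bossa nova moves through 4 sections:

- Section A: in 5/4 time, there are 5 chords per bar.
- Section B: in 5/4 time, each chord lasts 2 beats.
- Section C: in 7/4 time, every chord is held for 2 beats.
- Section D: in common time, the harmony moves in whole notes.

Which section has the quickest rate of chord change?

Section A

A: 5/1 = 5 chords/bar.
B: 5/2 = 2.5 chords/bar.
C: 7/2 = 3.5 chords/bar.
D: 4/4 = 1 chord/bar.
Fastest is A at 5 chords/bar.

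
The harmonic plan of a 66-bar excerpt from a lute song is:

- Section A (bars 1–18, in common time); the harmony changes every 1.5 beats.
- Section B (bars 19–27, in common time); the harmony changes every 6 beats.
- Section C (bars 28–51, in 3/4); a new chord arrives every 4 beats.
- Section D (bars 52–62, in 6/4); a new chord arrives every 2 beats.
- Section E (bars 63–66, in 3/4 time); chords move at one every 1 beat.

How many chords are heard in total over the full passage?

A: 18 bars × 4 beats = 72 beats; 1.5 beats/chord → 48 chords.
B: 9 bars × 4 beats = 36 beats; 6 beats/chord → 6 chords.
C: 24 bars × 3 beats = 72 beats; 4 beats/chord → 18 chords.
D: 11 bars × 6 beats = 66 beats; 2 beats/chord → 33 chords.
E: 4 bars × 3 beats = 12 beats; 1 beat/chord → 12 chords.
Total: 48 + 6 + 18 + 33 + 12 = 117.

117 chords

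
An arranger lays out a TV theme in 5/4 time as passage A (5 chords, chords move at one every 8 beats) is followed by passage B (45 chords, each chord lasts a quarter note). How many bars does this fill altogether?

17 bars

A: 5 × 8 = 40 beats = 8 bars.
B: 45 × 1 = 45 beats = 9 bars.
Total: 8 + 9 = 17 bars.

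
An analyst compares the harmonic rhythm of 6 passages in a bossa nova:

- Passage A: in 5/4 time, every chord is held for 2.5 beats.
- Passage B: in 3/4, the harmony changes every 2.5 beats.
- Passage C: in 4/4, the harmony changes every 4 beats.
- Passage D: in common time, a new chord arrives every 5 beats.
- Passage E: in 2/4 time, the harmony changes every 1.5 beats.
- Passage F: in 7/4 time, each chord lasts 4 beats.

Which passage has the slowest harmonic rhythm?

A: 5/2.5 = 2 chords/bar.
B: 3/2.5 = 1.2 chords/bar.
C: 4/4 = 1 chord/bar.
D: 4/5 = 0.8 chords/bar.
E: 2/1.5 = 4/3 chords/bar.
F: 7/4 = 1.75 chords/bar.
Slowest is D at 0.8 chords/bar.

Passage D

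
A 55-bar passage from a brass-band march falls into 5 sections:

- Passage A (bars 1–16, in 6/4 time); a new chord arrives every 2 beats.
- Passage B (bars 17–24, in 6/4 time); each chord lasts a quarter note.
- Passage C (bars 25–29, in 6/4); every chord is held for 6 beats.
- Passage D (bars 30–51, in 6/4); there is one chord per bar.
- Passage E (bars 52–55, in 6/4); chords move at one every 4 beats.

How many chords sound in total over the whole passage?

A: 16 bars × 6 beats = 96 beats; 2 beats/chord → 48 chords.
B: 8 bars × 6 beats = 48 beats; 1 beat/chord → 48 chords.
C: 5 bars × 6 beats = 30 beats; 6 beats/chord → 5 chords.
D: 22 bars × 6 beats = 132 beats; 6 beats/chord → 22 chords.
E: 4 bars × 6 beats = 24 beats; 4 beats/chord → 6 chords.
Total: 48 + 48 + 5 + 22 + 6 = 129.

129 chords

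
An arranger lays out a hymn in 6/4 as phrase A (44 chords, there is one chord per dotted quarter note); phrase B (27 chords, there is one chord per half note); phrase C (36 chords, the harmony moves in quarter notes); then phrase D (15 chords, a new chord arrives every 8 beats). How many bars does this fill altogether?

46 bars

A: 44 × 1.5 = 66 beats = 11 bars.
B: 27 × 2 = 54 beats = 9 bars.
C: 36 × 1 = 36 beats = 6 bars.
D: 15 × 8 = 120 beats = 20 bars.
Total: 11 + 9 + 6 + 20 = 46 bars.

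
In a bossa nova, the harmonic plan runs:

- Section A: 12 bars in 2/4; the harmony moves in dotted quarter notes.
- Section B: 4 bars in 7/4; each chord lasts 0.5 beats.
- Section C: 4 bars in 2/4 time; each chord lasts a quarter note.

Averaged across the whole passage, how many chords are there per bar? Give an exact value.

4 chords per bar

A: 12 bars of 2 beats is 24 beats; at 1.5 beats each that's 16 chords.
B: 4 bars of 7 beats is 28 beats; at 0.5 beats each that's 56 chords.
C: 4 bars of 2 beats is 8 beats; at 1 beat each that's 8 chords.
Overall: 80 chords over 20 bars → 80/20 = 4 chords per bar.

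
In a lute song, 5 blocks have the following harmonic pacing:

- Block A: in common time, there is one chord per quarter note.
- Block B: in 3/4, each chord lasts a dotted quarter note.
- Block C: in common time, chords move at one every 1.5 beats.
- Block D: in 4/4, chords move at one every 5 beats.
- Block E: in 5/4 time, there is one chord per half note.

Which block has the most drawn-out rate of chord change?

A: each chord is 1 beat in 4/4, so 4 per bar.
B: each chord is 1.5 beats in 3/4, so 2 per bar.
C: each chord is 1.5 beats in 4/4, so 8/3 per bar.
D: each chord is 5 beats in 4/4, so 0.8 per bar.
E: each chord is 2 beats in 5/4, so 2.5 per bar.
Slowest is D at 0.8 chords/bar.

Block D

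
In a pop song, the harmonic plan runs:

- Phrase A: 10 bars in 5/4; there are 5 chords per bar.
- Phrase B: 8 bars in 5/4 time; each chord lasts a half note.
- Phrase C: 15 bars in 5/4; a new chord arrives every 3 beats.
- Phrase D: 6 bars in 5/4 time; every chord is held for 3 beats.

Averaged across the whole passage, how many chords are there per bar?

35/13 chords per bar

A: 10 bars of 5 beats is 50 beats; at 1 beat each that's 50 chords.
B: 8 bars of 5 beats is 40 beats; at 2 beats each that's 20 chords.
C: 15 bars of 5 beats is 75 beats; at 3 beats each that's 25 chords.
D: 6 bars of 5 beats is 30 beats; at 3 beats each that's 10 chords.
Overall: 105 chords over 39 bars → 105/39 = 35/13 chords per bar.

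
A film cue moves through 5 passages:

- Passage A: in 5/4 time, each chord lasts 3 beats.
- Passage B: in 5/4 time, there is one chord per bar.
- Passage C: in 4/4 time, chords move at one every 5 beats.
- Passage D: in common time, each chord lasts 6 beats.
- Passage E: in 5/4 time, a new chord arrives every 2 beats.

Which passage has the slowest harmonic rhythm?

Passage D

A: each chord is 3 beats in 5/4, so 5/3 per bar.
B: each chord is 5 beats in 5/4, so 1 per bar.
C: each chord is 5 beats in 4/4, so 0.8 per bar.
D: each chord is 6 beats in 4/4, so 2/3 per bar.
E: each chord is 2 beats in 5/4, so 2.5 per bar.
Slowest is D at 2/3 chords/bar.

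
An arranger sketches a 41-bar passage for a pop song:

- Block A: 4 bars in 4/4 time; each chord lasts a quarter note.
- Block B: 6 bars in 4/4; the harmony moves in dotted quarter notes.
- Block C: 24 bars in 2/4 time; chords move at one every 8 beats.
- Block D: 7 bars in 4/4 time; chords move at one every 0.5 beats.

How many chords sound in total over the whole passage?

A has 16 beats and chords last 1 each, so 16 chords.
B has 24 beats and chords last 1.5 each, so 16 chords.
C has 48 beats and chords last 8 each, so 6 chords.
D has 28 beats and chords last 0.5 each, so 56 chords.
Total: 16 + 16 + 6 + 56 = 94.

94 chords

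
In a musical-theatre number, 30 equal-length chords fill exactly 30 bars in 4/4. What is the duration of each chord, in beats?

4 beats

30 bars × 4 beats/bar = 120 beats total.
120 beats ÷ 30 chords = 4 beats per chord.
(That is a whole note.)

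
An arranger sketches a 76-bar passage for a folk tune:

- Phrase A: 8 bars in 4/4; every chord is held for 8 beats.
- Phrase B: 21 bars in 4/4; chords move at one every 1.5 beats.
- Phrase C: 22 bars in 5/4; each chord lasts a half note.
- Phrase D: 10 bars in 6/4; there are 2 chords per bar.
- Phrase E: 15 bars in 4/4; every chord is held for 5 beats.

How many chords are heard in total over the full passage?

A has 32 beats and chords last 8 each, so 4 chords.
B has 84 beats and chords last 1.5 each, so 56 chords.
C has 110 beats and chords last 2 each, so 55 chords.
D has 60 beats and chords last 3 each, so 20 chords.
E has 60 beats and chords last 5 each, so 12 chords.
Total: 4 + 56 + 55 + 20 + 12 = 147.

147 chords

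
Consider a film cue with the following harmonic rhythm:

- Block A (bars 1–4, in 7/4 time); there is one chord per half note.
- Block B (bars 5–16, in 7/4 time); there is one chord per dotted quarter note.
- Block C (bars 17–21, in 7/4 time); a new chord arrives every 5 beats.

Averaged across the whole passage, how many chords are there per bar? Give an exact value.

A: 4 bars of 7 beats is 28 beats; at 2 beats each that's 14 chords.
B: 12 bars of 7 beats is 84 beats; at 1.5 beats each that's 56 chords.
C: 5 bars of 7 beats is 35 beats; at 5 beats each that's 7 chords.
Overall: 77 chords over 21 bars → 77/21 = 11/3 chords per bar.

11/3 chords per bar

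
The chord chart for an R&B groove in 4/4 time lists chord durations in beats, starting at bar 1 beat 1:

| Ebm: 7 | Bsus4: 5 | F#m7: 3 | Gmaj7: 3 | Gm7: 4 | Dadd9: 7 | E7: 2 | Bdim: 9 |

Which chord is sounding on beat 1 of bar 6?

Beat 1 of bar 6 is beat (6−1)×4 + 1 = 21 overall.
Running totals: Ebm ends at 7, Bsus4 ends at 12, F#m7 ends at 15, Gmaj7 ends at 18, Gm7 ends at 22.
Beat 21 falls within Gm7.

Gm7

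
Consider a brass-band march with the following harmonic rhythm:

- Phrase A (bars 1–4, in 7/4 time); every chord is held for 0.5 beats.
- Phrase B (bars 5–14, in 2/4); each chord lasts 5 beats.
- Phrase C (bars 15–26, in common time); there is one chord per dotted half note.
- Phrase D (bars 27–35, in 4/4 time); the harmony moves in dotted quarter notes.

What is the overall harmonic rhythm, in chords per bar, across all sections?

A: 4 × 7 = 28 beats ÷ 0.5 = 56 chords.
B: 10 × 2 = 20 beats ÷ 5 = 4 chords.
C: 12 × 4 = 48 beats ÷ 3 = 16 chords.
D: 9 × 4 = 36 beats ÷ 1.5 = 24 chords.
Overall: 100 chords over 35 bars → 100/35 = 20/7 chords per bar.

20/7 chords per bar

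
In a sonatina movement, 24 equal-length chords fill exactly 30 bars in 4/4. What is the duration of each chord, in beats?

30 bars × 4 beats/bar = 120 beats total.
120 beats ÷ 24 chords = 5 beats per chord.

5 beats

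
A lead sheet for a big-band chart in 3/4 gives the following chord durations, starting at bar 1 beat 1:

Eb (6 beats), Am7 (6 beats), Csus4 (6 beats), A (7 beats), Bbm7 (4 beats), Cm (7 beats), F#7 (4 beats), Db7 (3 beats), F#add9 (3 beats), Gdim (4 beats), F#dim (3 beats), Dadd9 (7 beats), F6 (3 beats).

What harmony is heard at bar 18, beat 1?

F#dim

Beat 1 of bar 18 is beat (18−1)×3 + 1 = 52 overall.
Running totals: Eb ends at 6, Am7 ends at 12, Csus4 ends at 18, A ends at 25, Bbm7 ends at 29, Cm ends at 36, F#7 ends at 40, Db7 ends at 43, F#add9 ends at 46, Gdim ends at 50, F#dim ends at 53.
Beat 52 falls within F#dim.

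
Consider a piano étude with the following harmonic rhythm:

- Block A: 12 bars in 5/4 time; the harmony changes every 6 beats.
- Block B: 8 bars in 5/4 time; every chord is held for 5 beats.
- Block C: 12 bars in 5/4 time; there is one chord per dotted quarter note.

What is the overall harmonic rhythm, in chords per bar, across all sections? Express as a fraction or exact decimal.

29/16 chords per bar

A: 12 × 5 = 60 beats ÷ 6 = 10 chords.
B: 8 × 5 = 40 beats ÷ 5 = 8 chords.
C: 12 × 5 = 60 beats ÷ 1.5 = 40 chords.
Overall: 58 chords over 32 bars → 58/32 = 29/16 chords per bar.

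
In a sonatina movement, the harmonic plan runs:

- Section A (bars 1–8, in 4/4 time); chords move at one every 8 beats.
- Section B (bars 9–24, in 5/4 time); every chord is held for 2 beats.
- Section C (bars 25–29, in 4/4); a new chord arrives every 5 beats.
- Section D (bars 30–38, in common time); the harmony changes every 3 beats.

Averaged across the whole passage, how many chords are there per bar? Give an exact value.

30/19 chords per bar

A: 8 × 4 = 32 beats ÷ 8 = 4 chords.
B: 16 × 5 = 80 beats ÷ 2 = 40 chords.
C: 5 × 4 = 20 beats ÷ 5 = 4 chords.
D: 9 × 4 = 36 beats ÷ 3 = 12 chords.
Overall: 60 chords over 38 bars → 60/38 = 30/19 chords per bar.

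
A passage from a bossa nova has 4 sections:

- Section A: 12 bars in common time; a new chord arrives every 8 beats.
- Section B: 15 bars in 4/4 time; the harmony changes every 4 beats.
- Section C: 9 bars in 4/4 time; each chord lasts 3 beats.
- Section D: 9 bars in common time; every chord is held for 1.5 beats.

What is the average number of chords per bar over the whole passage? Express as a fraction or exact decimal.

A: 12 × 4 = 48 beats ÷ 8 = 6 chords.
B: 15 × 4 = 60 beats ÷ 4 = 15 chords.
C: 9 × 4 = 36 beats ÷ 3 = 12 chords.
D: 9 × 4 = 36 beats ÷ 1.5 = 24 chords.
Overall: 57 chords over 45 bars → 57/45 = 19/15 chords per bar.

19/15 chords per bar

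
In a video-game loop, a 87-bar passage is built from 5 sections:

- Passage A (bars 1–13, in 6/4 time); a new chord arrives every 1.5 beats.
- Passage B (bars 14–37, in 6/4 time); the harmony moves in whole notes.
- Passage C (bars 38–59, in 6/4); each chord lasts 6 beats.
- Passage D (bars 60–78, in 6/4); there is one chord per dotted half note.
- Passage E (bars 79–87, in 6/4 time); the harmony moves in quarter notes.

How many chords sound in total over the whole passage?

A: 13 bars × 6 beats = 78 beats; 1.5 beats/chord → 52 chords.
B: 24 bars × 6 beats = 144 beats; 4 beats/chord → 36 chords.
C: 22 bars × 6 beats = 132 beats; 6 beats/chord → 22 chords.
D: 19 bars × 6 beats = 114 beats; 3 beats/chord → 38 chords.
E: 9 bars × 6 beats = 54 beats; 1 beat/chord → 54 chords.
Total: 52 + 36 + 22 + 38 + 54 = 202.

202 chords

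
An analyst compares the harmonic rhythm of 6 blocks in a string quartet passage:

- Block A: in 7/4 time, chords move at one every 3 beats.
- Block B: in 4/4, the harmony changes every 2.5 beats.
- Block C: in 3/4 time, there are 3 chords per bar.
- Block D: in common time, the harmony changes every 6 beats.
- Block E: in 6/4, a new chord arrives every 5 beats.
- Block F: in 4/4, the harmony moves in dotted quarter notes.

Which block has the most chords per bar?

Block C

A: each chord is 3 beats in 7/4, so 7/3 per bar.
B: each chord is 2.5 beats in 4/4, so 1.6 per bar.
C: each chord is 1 beat in 3/4, so 3 per bar.
D: each chord is 6 beats in 4/4, so 2/3 per bar.
E: each chord is 5 beats in 6/4, so 1.2 per bar.
F: each chord is 1.5 beats in 4/4, so 8/3 per bar.
Fastest is C at 3 chords/bar.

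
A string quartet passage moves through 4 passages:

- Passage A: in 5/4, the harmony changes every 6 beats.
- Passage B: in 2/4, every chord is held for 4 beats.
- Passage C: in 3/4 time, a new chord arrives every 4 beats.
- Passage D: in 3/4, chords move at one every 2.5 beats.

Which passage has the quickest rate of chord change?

A: 5 beats/bar ÷ 6 beats/chord = 5/6 chords/bar.
B: 2 beats/bar ÷ 4 beats/chord = 0.5 chords/bar.
C: 3 beats/bar ÷ 4 beats/chord = 0.75 chords/bar.
D: 3 beats/bar ÷ 2.5 beats/chord = 1.2 chords/bar.
Fastest is D at 1.2 chords/bar.

Passage D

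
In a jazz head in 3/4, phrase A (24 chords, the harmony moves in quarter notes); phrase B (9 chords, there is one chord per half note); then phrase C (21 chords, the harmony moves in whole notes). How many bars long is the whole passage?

A: 24 × 1 = 24 beats = 8 bars.
B: 9 × 2 = 18 beats = 6 bars.
C: 21 × 4 = 84 beats = 28 bars.
Total: 8 + 6 + 28 = 42 bars.

42 bars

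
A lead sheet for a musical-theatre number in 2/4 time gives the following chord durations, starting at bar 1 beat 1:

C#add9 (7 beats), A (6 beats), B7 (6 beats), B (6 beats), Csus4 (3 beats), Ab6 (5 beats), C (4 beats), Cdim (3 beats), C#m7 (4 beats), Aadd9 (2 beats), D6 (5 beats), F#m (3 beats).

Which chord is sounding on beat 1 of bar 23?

Beat 1 of bar 23 is beat (23−1)×2 + 1 = 45 overall.
Running totals: C#add9 ends at 7, A ends at 13, B7 ends at 19, B ends at 25, Csus4 ends at 28, Ab6 ends at 33, C ends at 37, Cdim ends at 40, C#m7 ends at 44, Aadd9 ends at 46.
Beat 45 falls within Aadd9.

Aadd9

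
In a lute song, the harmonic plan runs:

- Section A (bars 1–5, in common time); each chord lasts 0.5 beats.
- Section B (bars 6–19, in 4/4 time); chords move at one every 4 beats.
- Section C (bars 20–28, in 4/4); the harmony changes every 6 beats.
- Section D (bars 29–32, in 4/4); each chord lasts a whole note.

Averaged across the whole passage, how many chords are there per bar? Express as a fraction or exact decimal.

2 chords per bar

A: 5 bars of 4 beats is 20 beats; at 0.5 beats each that's 40 chords.
B: 14 bars of 4 beats is 56 beats; at 4 beats each that's 14 chords.
C: 9 bars of 4 beats is 36 beats; at 6 beats each that's 6 chords.
D: 4 bars of 4 beats is 16 beats; at 4 beats each that's 4 chords.
Overall: 64 chords over 32 bars → 64/32 = 2 chords per bar.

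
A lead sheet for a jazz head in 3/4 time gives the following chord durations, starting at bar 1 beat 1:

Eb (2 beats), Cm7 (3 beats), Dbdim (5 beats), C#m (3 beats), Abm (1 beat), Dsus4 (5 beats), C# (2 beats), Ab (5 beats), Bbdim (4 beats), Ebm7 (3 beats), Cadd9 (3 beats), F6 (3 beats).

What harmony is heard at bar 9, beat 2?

Ab

Beat 2 of bar 9 is beat (9−1)×3 + 2 = 26 overall.
Running totals: Eb ends at 2, Cm7 ends at 5, Dbdim ends at 10, C#m ends at 13, Abm ends at 14, Dsus4 ends at 19, C# ends at 21, Ab ends at 26.
Beat 26 falls within Ab.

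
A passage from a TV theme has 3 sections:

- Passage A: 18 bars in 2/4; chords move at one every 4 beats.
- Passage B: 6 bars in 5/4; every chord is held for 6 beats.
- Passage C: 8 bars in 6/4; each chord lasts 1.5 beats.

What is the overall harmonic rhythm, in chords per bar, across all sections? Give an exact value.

23/16 chords per bar

A: 18 × 2 = 36 beats ÷ 4 = 9 chords.
B: 6 × 5 = 30 beats ÷ 6 = 5 chords.
C: 8 × 6 = 48 beats ÷ 1.5 = 32 chords.
Overall: 46 chords over 32 bars → 46/32 = 23/16 chords per bar.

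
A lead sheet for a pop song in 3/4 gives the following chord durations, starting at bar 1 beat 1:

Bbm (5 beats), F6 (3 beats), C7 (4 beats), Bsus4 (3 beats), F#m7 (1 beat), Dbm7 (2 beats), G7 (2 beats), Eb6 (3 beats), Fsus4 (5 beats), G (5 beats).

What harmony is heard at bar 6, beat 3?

Dbm7

Beat 3 of bar 6 is beat (6−1)×3 + 3 = 18 overall.
Running totals: Bbm ends at 5, F6 ends at 8, C7 ends at 12, Bsus4 ends at 15, F#m7 ends at 16, Dbm7 ends at 18.
Beat 18 falls within Dbm7.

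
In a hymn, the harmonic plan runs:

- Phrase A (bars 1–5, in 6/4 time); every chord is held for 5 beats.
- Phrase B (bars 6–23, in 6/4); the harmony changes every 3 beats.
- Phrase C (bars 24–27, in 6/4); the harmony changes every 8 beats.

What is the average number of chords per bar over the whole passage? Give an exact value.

5/3 chords per bar

A: 5 × 6 = 30 beats ÷ 5 = 6 chords.
B: 18 × 6 = 108 beats ÷ 3 = 36 chords.
C: 4 × 6 = 24 beats ÷ 8 = 3 chords.
Overall: 45 chords over 27 bars → 45/27 = 5/3 chords per bar.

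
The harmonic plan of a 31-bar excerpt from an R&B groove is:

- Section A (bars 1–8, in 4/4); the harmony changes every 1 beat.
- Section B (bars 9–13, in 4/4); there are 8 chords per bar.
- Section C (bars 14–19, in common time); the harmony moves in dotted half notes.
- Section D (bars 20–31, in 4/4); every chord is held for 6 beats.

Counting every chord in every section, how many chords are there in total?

88 chords

A: 8·4 = 32 beats, 32/1 = 32 chords.
B: 5·4 = 20 beats, 20/0.5 = 40 chords.
C: 6·4 = 24 beats, 24/3 = 8 chords.
D: 12·4 = 48 beats, 48/6 = 8 chords.
Total: 32 + 40 + 8 + 8 = 88.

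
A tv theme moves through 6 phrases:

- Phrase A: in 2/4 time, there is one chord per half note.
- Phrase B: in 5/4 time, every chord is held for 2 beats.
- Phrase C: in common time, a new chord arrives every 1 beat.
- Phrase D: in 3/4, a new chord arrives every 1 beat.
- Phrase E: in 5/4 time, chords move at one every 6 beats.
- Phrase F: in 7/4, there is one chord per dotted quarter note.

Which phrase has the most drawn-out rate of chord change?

A: 2 beats/bar ÷ 2 beats/chord = 1 chord/bar.
B: 5 beats/bar ÷ 2 beats/chord = 2.5 chords/bar.
C: 4 beats/bar ÷ 1 beat/chord = 4 chords/bar.
D: 3 beats/bar ÷ 1 beat/chord = 3 chords/bar.
E: 5 beats/bar ÷ 6 beats/chord = 5/6 chords/bar.
F: 7 beats/bar ÷ 1.5 beats/chord = 14/3 chords/bar.
Slowest is E at 5/6 chords/bar.

Phrase E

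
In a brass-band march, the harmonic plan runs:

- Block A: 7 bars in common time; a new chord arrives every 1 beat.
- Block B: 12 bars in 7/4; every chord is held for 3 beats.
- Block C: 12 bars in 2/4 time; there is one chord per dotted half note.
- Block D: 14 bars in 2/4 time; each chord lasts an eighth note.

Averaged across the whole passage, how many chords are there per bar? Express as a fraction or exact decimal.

8/3 chords per bar

A: 7 × 4 = 28 beats ÷ 1 = 28 chords.
B: 12 × 7 = 84 beats ÷ 3 = 28 chords.
C: 12 × 2 = 24 beats ÷ 3 = 8 chords.
D: 14 × 2 = 28 beats ÷ 0.5 = 56 chords.
Overall: 120 chords over 45 bars → 120/45 = 8/3 chords per bar.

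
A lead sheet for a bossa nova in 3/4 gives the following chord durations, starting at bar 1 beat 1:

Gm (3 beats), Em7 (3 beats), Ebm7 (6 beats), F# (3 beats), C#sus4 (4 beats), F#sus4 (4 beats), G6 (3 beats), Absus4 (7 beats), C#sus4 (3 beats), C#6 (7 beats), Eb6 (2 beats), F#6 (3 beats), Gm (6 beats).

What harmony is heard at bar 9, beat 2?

G6

Beat 2 of bar 9 is beat (9−1)×3 + 2 = 26 overall.
Running totals: Gm ends at 3, Em7 ends at 6, Ebm7 ends at 12, F# ends at 15, C#sus4 ends at 19, F#sus4 ends at 23, G6 ends at 26.
Beat 26 falls within G6.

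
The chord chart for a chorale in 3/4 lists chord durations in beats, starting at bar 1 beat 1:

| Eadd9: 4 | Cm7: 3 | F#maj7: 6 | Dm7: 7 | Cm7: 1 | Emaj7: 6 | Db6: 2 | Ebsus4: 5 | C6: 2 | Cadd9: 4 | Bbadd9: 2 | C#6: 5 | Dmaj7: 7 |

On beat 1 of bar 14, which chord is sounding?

Cadd9

Beat 1 of bar 14 is beat (14−1)×3 + 1 = 40 overall.
Running totals: Eadd9 ends at 4, Cm7 ends at 7, F#maj7 ends at 13, Dm7 ends at 20, Cm7 ends at 21, Emaj7 ends at 27, Db6 ends at 29, Ebsus4 ends at 34, C6 ends at 36, Cadd9 ends at 40.
Beat 40 falls within Cadd9.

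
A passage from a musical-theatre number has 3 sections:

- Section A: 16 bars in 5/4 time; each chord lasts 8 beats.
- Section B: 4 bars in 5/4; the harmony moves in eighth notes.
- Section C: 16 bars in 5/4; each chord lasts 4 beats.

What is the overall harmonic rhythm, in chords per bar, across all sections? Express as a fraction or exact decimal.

A: 16 × 5 = 80 beats ÷ 8 = 10 chords.
B: 4 × 5 = 20 beats ÷ 0.5 = 40 chords.
C: 16 × 5 = 80 beats ÷ 4 = 20 chords.
Overall: 70 chords over 36 bars → 70/36 = 35/18 chords per bar.

35/18 chords per bar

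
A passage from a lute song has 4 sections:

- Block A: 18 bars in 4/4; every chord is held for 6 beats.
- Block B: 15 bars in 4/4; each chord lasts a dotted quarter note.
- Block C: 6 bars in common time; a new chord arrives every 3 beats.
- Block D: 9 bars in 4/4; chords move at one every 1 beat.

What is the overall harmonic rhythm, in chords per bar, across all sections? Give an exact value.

2 chords per bar

A: 18 × 4 = 72 beats ÷ 6 = 12 chords.
B: 15 × 4 = 60 beats ÷ 1.5 = 40 chords.
C: 6 × 4 = 24 beats ÷ 3 = 8 chords.
D: 9 × 4 = 36 beats ÷ 1 = 36 chords.
Overall: 96 chords over 48 bars → 96/48 = 2 chords per bar.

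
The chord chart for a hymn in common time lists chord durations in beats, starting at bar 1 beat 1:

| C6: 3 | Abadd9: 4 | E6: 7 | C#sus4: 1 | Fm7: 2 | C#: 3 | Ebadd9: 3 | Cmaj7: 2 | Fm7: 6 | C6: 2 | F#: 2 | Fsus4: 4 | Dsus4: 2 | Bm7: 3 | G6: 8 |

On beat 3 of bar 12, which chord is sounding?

Beat 3 of bar 12 is beat (12−1)×4 + 3 = 47 overall.
Running totals: C6 ends at 3, Abadd9 ends at 7, E6 ends at 14, C#sus4 ends at 15, Fm7 ends at 17, C# ends at 20, Ebadd9 ends at 23, Cmaj7 ends at 25, Fm7 ends at 31, C6 ends at 33, F# ends at 35, Fsus4 ends at 39, Dsus4 ends at 41, Bm7 ends at 44, G6 ends at 52.
Beat 47 falls within G6.

G6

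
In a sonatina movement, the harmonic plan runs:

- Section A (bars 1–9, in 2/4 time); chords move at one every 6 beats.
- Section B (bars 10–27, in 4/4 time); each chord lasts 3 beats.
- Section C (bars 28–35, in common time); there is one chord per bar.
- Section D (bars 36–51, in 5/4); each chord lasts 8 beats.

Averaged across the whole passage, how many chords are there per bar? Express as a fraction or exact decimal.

15/17 chords per bar

A: 9 × 2 = 18 beats ÷ 6 = 3 chords.
B: 18 × 4 = 72 beats ÷ 3 = 24 chords.
C: 8 × 4 = 32 beats ÷ 4 = 8 chords.
D: 16 × 5 = 80 beats ÷ 8 = 10 chords.
Overall: 45 chords over 51 bars → 45/51 = 15/17 chords per bar.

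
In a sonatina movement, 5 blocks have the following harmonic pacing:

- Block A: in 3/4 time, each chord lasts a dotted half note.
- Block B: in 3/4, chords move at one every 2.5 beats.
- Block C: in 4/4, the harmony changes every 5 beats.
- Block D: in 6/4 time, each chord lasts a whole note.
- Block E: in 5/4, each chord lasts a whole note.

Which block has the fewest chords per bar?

Block C

A: each chord is 3 beats in 3/4, so 1 per bar.
B: each chord is 2.5 beats in 3/4, so 1.2 per bar.
C: each chord is 5 beats in 4/4, so 0.8 per bar.
D: each chord is 4 beats in 6/4, so 1.5 per bar.
E: each chord is 4 beats in 5/4, so 1.25 per bar.
Slowest is C at 0.8 chords/bar.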